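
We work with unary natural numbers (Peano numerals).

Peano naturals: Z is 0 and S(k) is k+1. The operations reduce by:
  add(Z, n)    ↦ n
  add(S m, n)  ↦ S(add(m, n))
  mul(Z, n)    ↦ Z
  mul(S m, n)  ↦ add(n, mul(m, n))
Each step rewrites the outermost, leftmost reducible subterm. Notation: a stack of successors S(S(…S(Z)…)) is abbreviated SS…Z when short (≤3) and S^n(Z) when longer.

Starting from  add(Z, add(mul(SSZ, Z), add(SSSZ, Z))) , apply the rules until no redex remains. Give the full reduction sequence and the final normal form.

  start: add(Z, add(mul(SSZ, Z), add(SSSZ, Z)))
  →1  add(mul(SSZ, Z), add(SSSZ, Z))
  →2  add(add(Z, mul(SZ, Z)), add(SSSZ, Z))
  →3  add(mul(SZ, Z), add(SSSZ, Z))
  →4  add(add(Z, mul(Z, Z)), add(SSSZ, Z))
  →5  add(mul(Z, Z), add(SSSZ, Z))
  →6  add(Z, add(SSSZ, Z))
  →7  add(SSSZ, Z)
  →8  S(add(SSZ, Z))
  →9  S(S(add(SZ, Z)))
  →10  S(S(S(add(Z, Z))))
  →11  SSSZ

Answer: normal form = SSSZ  (in 11 steps)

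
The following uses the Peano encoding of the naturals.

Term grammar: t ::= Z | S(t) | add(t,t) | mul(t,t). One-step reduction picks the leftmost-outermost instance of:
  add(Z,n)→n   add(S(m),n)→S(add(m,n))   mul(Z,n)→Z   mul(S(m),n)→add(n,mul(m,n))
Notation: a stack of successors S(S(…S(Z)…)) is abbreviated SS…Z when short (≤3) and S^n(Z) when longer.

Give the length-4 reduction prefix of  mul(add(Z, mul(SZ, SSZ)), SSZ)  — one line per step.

  start: mul(add(Z, mul(SZ, SSZ)), SSZ)
  step 1: mul(mul(SZ, SSZ), SSZ)
  step 2: mul(add(SSZ, mul(Z, SSZ)), SSZ)
  step 3: mul(S(add(SZ, mul(Z, SSZ))), SSZ)
  step 4: add(SSZ, mul(add(SZ, mul(Z, SSZ)), SSZ))

Answer: after 4 steps: add(SSZ, mul(add(SZ, mul(Z, SSZ)), SSZ))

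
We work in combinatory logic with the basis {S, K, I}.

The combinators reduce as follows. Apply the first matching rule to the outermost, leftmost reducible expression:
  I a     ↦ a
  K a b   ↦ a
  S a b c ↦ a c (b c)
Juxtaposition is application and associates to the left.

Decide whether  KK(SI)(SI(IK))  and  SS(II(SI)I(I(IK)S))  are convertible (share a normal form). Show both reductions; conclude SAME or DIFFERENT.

Term A:
  start: KK(SI)(SI(IK))
  step 1: K(SI(IK))
  step 2: K(SIK)

Term B:
  start: SS(II(SI)I(I(IK)S))
  step 1: SS(I(SI)I(I(IK)S))
  step 2: SS(SII(I(IK)S))
  step 3: SS(I(I(IK)S)(I(I(IK)S)))
  step 4: SS(I(IK)S(I(I(IK)S)))
  step 5: SS(IKS(I(I(IK)S)))
  step 6: SS(KS(I(I(IK)S)))
  step 7: SSS

Answer: DIFFERENT — A ⇓ K(SIK), B ⇓ SSS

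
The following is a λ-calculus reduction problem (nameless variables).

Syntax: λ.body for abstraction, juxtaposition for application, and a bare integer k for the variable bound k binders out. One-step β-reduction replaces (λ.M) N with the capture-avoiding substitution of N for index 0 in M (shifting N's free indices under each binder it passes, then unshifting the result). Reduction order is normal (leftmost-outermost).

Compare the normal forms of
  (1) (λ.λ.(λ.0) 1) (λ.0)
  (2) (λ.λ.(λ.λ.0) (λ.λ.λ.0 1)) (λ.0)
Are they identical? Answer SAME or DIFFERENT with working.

Answer: SAME — A ⇓ λ.λ.0, B ⇓ λ.λ.0

Reduction:
Term A:
  start: (λ.λ.(λ.0) 1) (λ.0)
  →1  λ.(λ.0) (λ.0)
  →2  λ.λ.0

Term B:
  start: (λ.λ.(λ.λ.0) (λ.λ.λ.0 1)) (λ.0)
  →1  λ.(λ.λ.0) (λ.λ.λ.0 1)
  →2  λ.λ.0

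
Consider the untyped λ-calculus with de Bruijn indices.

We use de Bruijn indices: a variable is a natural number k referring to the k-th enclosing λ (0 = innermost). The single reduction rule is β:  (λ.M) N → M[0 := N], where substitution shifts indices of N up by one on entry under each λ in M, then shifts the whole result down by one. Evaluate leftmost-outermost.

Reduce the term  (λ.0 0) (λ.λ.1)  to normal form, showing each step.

  start: (λ.0 0) (λ.λ.1)
  [1] (λ.λ.1) (λ.λ.1)
  [2] λ.λ.λ.1

Answer: normal form = λ.λ.λ.1  (in 2 steps)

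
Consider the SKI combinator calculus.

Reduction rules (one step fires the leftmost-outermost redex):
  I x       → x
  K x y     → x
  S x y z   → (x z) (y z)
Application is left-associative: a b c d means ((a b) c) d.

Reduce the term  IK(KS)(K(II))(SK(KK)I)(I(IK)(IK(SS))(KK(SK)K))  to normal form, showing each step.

  start: IK(KS)(K(II))(SK(KK)I)(I(IK)(IK(SS))(KK(SK)K))
  step 1: K(KS)(K(II))(SK(KK)I)(I(IK)(IK(SS))(KK(SK)K))
  step 2: KS(SK(KK)I)(I(IK)(IK(SS))(KK(SK)K))
  step 3: S(I(IK)(IK(SS))(KK(SK)K))
  step 4: S(IK(IK(SS))(KK(SK)K))
  step 5: S(K(IK(SS))(KK(SK)K))
  step 6: S(IK(SS))
  step 7: S(K(SS))

Answer: normal form = S(K(SS))  (in 7 steps)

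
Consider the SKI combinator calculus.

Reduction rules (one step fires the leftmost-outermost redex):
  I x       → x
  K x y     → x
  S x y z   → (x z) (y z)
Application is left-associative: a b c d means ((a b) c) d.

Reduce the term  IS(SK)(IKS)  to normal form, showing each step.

Answer: normal form = S(SK)(KS)  (in 2 steps)

Working:
  start: IS(SK)(IKS)
  step 1: S(SK)(IKS)
  step 2: S(SK)(KS)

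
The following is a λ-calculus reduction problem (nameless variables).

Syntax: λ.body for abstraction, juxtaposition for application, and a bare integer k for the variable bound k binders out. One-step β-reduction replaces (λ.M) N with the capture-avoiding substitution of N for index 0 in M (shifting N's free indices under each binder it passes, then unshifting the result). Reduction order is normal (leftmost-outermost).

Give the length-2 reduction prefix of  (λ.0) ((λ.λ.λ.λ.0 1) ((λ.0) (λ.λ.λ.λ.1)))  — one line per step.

Answer: after 2 steps: λ.λ.λ.0 1

Working:
  start: (λ.0) ((λ.λ.λ.λ.0 1) ((λ.0) (λ.λ.λ.λ.1)))
  [1] (λ.λ.λ.λ.0 1) ((λ.0) (λ.λ.λ.λ.1))
  [2] λ.λ.λ.0 1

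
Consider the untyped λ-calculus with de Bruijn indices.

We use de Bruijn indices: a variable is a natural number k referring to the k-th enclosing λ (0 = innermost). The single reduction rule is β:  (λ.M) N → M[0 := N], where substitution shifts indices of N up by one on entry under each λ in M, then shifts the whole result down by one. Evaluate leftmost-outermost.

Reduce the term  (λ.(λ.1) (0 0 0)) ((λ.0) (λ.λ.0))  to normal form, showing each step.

Answer: normal form = λ.λ.0  (in 3 steps)

Reduction:
  start: (λ.(λ.1) (0 0 0)) ((λ.0) (λ.λ.0))
  →1  (λ.(λ.0) (λ.λ.0)) ((λ.0) (λ.λ.0) ((λ.0) (λ.λ.0)) ((λ.0) (λ.λ.0)))
  →2  (λ.0) (λ.λ.0)
  →3  λ.λ.0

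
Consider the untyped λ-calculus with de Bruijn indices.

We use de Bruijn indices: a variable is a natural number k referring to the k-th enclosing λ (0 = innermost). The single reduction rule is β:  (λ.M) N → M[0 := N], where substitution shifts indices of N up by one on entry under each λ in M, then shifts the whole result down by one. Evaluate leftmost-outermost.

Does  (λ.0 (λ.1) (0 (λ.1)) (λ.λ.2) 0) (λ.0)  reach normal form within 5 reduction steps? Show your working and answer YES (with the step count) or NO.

Answer: YES — reaches normal form λ.λ.0 in 5 ≤ 5 steps

Working:
  start: (λ.0 (λ.1) (0 (λ.1)) (λ.λ.2) 0) (λ.0)
  →1  (λ.0) (λ.λ.0) ((λ.0) (λ.λ.0)) (λ.λ.λ.0) (λ.0)
  →2  (λ.λ.0) ((λ.0) (λ.λ.0)) (λ.λ.λ.0) (λ.0)
  →3  (λ.0) (λ.λ.λ.0) (λ.0)
  →4  (λ.λ.λ.0) (λ.0)
  →5  λ.λ.0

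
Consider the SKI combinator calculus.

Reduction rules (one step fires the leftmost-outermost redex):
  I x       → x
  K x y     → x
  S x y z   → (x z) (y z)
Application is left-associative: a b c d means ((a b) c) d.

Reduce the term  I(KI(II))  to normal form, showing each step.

Answer: normal form = I  (in 2 steps)

Reduction:
  start: I(KI(II))
  →1  KI(II)
  →2  I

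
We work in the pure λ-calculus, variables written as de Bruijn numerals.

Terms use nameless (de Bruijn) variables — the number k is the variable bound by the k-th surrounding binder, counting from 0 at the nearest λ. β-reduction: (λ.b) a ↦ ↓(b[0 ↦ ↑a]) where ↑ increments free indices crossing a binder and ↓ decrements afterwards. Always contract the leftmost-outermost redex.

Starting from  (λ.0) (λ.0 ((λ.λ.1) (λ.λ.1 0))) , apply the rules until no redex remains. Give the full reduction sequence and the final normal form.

Answer: normal form = λ.0 (λ.λ.λ.1 0)  (in 2 steps)

Working:
  start: (λ.0) (λ.0 ((λ.λ.1) (λ.λ.1 0)))
  →1  λ.0 ((λ.λ.1) (λ.λ.1 0))
  →2  λ.0 (λ.λ.λ.1 0)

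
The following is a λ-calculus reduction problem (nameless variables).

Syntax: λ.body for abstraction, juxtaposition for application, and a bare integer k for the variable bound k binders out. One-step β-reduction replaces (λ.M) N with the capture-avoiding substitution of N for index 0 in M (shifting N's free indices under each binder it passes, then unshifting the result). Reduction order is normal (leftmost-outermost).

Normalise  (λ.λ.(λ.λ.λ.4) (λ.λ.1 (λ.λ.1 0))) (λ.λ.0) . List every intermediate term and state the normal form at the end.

Answer: normal form = λ.λ.λ.λ.λ.0  (in 2 steps)

Reduction:
  start: (λ.λ.(λ.λ.λ.4) (λ.λ.1 (λ.λ.1 0))) (λ.λ.0)
  [1] λ.(λ.λ.λ.λ.λ.0) (λ.λ.1 (λ.λ.1 0))
  [2] λ.λ.λ.λ.λ.0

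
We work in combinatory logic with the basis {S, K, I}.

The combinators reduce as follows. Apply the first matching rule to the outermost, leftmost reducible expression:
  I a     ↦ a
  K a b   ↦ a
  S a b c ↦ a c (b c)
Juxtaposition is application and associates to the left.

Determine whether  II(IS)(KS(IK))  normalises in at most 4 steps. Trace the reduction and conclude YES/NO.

Answer: YES — reaches normal form SS in 4 ≤ 4 steps

Working:
  start: II(IS)(KS(IK))
  [1] I(IS)(KS(IK))
  [2] IS(KS(IK))
  [3] S(KS(IK))
  [4] SS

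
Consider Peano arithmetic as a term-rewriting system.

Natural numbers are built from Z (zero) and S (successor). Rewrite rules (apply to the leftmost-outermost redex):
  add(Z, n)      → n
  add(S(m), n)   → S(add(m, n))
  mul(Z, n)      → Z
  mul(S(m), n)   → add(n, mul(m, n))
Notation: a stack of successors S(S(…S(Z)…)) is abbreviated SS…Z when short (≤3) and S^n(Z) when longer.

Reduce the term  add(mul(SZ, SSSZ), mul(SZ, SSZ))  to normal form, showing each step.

Answer: normal form = S^5(Z)  (in 15 steps)

Derivation:
  start: add(mul(SZ, SSSZ), mul(SZ, SSZ))
  →1  add(add(SSSZ, mul(Z, SSSZ)), mul(SZ, SSZ))
  →2  add(S(add(SSZ, mul(Z, SSSZ))), mul(SZ, SSZ))
  →3  S(add(add(SSZ, mul(Z, SSSZ)), mul(SZ, SSZ)))
  →4  S(add(S(add(SZ, mul(Z, SSSZ))), mul(SZ, SSZ)))
  →5  S(S(add(add(SZ, mul(Z, SSSZ)), mul(SZ, SSZ))))
  →6  S(S(add(S(add(Z, mul(Z, SSSZ))), mul(SZ, SSZ))))
  →7  S(S(S(add(add(Z, mul(Z, SSSZ)), mul(SZ, SSZ)))))
  →8  S(S(S(add(mul(Z, SSSZ), mul(SZ, SSZ)))))
  →9  S(S(S(add(Z, mul(SZ, SSZ)))))
  →10  S(S(S(mul(SZ, SSZ))))
  →11  S(S(S(add(SSZ, mul(Z, SSZ)))))
  →12  S(S(S(S(add(SZ, mul(Z, SSZ))))))
  →13  S(S(S(S(S(add(Z, mul(Z, SSZ)))))))
  →14  S(S(S(S(S(mul(Z, SSZ))))))
  →15  S^5(Z)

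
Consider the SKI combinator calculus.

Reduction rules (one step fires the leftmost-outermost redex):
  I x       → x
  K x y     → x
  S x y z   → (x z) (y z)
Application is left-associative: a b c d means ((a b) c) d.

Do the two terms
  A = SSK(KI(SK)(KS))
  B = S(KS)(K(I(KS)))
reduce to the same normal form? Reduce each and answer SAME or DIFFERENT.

Answer: SAME — A ⇓ S(KS)(K(KS)), B ⇓ S(KS)(K(KS))

Working:
Term A:
  start: SSK(KI(SK)(KS))
  →1  S(KI(SK)(KS))(K(KI(SK)(KS)))
  →2  S(I(KS))(K(KI(SK)(KS)))
  →3  S(KS)(K(KI(SK)(KS)))
  →4  S(KS)(K(I(KS)))
  →5  S(KS)(K(KS))

Term B:
  start: S(KS)(K(I(KS)))
  →1  S(KS)(K(KS))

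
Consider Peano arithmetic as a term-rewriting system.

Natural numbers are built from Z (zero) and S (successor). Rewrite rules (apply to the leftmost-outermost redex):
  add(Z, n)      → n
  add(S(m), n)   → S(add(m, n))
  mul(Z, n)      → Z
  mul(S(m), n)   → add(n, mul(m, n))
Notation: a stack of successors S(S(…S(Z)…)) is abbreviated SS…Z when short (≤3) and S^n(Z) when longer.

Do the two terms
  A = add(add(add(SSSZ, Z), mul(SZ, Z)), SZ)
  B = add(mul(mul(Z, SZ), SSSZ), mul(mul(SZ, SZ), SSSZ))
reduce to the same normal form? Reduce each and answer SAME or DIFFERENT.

Term A:
  start: add(add(add(SSSZ, Z), mul(SZ, Z)), SZ)
  step 1: add(add(S(add(SSZ, Z)), mul(SZ, Z)), SZ)
  step 2: add(S(add(add(SSZ, Z), mul(SZ, Z))), SZ)
  step 3: S(add(add(add(SSZ, Z), mul(SZ, Z)), SZ))
  step 4: S(add(add(S(add(SZ, Z)), mul(SZ, Z)), SZ))
  step 5: S(add(S(add(add(SZ, Z), mul(SZ, Z))), SZ))
  step 6: S(S(add(add(add(SZ, Z), mul(SZ, Z)), SZ)))
  step 7: S(S(add(add(S(add(Z, Z)), mul(SZ, Z)), SZ)))
  step 8: S(S(add(S(add(add(Z, Z), mul(SZ, Z))), SZ)))
  step 9: S(S(S(add(add(add(Z, Z), mul(SZ, Z)), SZ))))
  step 10: S(S(S(add(add(Z, mul(SZ, Z)), SZ))))
  step 11: S(S(S(add(mul(SZ, Z), SZ))))
  step 12: S(S(S(add(add(Z, mul(Z, Z)), SZ))))
  step 13: S(S(S(add(mul(Z, Z), SZ))))
  step 14: S(S(S(add(Z, SZ))))
  step 15: S^4(Z)

Term B:
  start: add(mul(mul(Z, SZ), SSSZ), mul(mul(SZ, SZ), SSSZ))
  step 1: add(mul(Z, SSSZ), mul(mul(SZ, SZ), SSSZ))
  step 2: add(Z, mul(mul(SZ, SZ), SSSZ))
  step 3: mul(mul(SZ, SZ), SSSZ)
  step 4: mul(add(SZ, mul(Z, SZ)), SSSZ)
  step 5: mul(S(add(Z, mul(Z, SZ))), SSSZ)
  step 6: add(SSSZ, mul(add(Z, mul(Z, SZ)), SSSZ))
  step 7: S(add(SSZ, mul(add(Z, mul(Z, SZ)), SSSZ)))
  step 8: S(S(add(SZ, mul(add(Z, mul(Z, SZ)), SSSZ))))
  step 9: S(S(S(add(Z, mul(add(Z, mul(Z, SZ)), SSSZ)))))
  step 10: S(S(S(mul(add(Z, mul(Z, SZ)), SSSZ))))
  step 11: S(S(S(mul(mul(Z, SZ), SSSZ))))
  step 12: S(S(S(mul(Z, SSSZ))))
  step 13: SSSZ

Answer: DIFFERENT — A ⇓ S^4(Z), B ⇓ SSSZ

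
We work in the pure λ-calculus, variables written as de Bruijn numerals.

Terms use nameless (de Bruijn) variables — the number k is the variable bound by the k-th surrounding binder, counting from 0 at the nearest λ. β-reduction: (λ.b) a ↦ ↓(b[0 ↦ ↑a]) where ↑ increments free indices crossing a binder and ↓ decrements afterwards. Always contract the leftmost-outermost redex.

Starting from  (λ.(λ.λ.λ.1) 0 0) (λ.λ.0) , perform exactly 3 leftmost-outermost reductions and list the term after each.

  start: (λ.(λ.λ.λ.1) 0 0) (λ.λ.0)
  step 1: (λ.λ.λ.1) (λ.λ.0) (λ.λ.0)
  step 2: (λ.λ.1) (λ.λ.0)
  step 3: λ.λ.λ.0

Answer: after 3 steps: λ.λ.λ.0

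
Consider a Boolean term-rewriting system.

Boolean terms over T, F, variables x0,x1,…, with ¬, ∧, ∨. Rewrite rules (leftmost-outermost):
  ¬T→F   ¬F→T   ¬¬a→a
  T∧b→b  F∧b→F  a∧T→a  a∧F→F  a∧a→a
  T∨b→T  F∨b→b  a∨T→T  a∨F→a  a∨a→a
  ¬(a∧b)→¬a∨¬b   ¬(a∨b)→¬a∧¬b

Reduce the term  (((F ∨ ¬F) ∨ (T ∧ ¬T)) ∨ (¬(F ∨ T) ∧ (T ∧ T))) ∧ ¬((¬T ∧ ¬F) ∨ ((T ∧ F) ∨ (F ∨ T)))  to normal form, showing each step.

  start: (((F ∨ ¬F) ∨ (T ∧ ¬T)) ∨ (¬(F ∨ T) ∧ (T ∧ T))) ∧ ¬((¬T ∧ ¬F) ∨ ((T ∧ F) ∨ (F ∨ T)))
  →1  ((¬F ∨ (T ∧ ¬T)) ∨ (¬(F ∨ T) ∧ (T ∧ T))) ∧ ¬((¬T ∧ ¬F) ∨ ((T ∧ F) ∨ (F ∨ T)))
  →2  ((T ∨ (T ∧ ¬T)) ∨ (¬(F ∨ T) ∧ (T ∧ T))) ∧ ¬((¬T ∧ ¬F) ∨ ((T ∧ F) ∨ (F ∨ T)))
  →3  (T ∨ (¬(F ∨ T) ∧ (T ∧ T))) ∧ ¬((¬T ∧ ¬F) ∨ ((T ∧ F) ∨ (F ∨ T)))
  →4  T ∧ ¬((¬T ∧ ¬F) ∨ ((T ∧ F) ∨ (F ∨ T)))
  →5  ¬((¬T ∧ ¬F) ∨ ((T ∧ F) ∨ (F ∨ T)))
  →6  ¬(¬T ∧ ¬F) ∧ ¬((T ∧ F) ∨ (F ∨ T))
  →7  (¬¬T ∨ ¬¬F) ∧ ¬((T ∧ F) ∨ (F ∨ T))
  →8  (T ∨ ¬¬F) ∧ ¬((T ∧ F) ∨ (F ∨ T))
  →9  T ∧ ¬((T ∧ F) ∨ (F ∨ T))
  →10  ¬((T ∧ F) ∨ (F ∨ T))
  →11  ¬(T ∧ F) ∧ ¬(F ∨ T)
  →12  (¬T ∨ ¬F) ∧ ¬(F ∨ T)
  →13  (F ∨ ¬F) ∧ ¬(F ∨ T)
  →14  ¬F ∧ ¬(F ∨ T)
  →15  T ∧ ¬(F ∨ T)
  →16  ¬(F ∨ T)
  →17  ¬F ∧ ¬T
  →18  T ∧ ¬T
  →19  ¬T
  →20  F

Answer: normal form = F  (in 20 steps)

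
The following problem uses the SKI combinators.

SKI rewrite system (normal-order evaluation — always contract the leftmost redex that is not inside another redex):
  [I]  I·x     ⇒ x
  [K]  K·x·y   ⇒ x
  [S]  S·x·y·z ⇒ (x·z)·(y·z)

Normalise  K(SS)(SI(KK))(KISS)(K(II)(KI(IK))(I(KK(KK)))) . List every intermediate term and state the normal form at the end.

  start: K(SS)(SI(KK))(KISS)(K(II)(KI(IK))(I(KK(KK))))
  →1  SS(KISS)(K(II)(KI(IK))(I(KK(KK))))
  →2  S(K(II)(KI(IK))(I(KK(KK))))(KISS(K(II)(KI(IK))(I(KK(KK)))))
  →3  S(II(I(KK(KK))))(KISS(K(II)(KI(IK))(I(KK(KK)))))
  →4  S(I(I(KK(KK))))(KISS(K(II)(KI(IK))(I(KK(KK)))))
  →5  S(I(KK(KK)))(KISS(K(II)(KI(IK))(I(KK(KK)))))
  →6  S(KK(KK))(KISS(K(II)(KI(IK))(I(KK(KK)))))
  →7  SK(KISS(K(II)(KI(IK))(I(KK(KK)))))
  →8  SK(IS(K(II)(KI(IK))(I(KK(KK)))))
  →9  SK(S(K(II)(KI(IK))(I(KK(KK)))))
  →10  SK(S(II(I(KK(KK)))))
  →11  SK(S(I(I(KK(KK)))))
  →12  SK(S(I(KK(KK))))
  →13  SK(S(KK(KK)))
  →14  SK(SK)

Answer: normal form = SK(SK)  (in 14 steps)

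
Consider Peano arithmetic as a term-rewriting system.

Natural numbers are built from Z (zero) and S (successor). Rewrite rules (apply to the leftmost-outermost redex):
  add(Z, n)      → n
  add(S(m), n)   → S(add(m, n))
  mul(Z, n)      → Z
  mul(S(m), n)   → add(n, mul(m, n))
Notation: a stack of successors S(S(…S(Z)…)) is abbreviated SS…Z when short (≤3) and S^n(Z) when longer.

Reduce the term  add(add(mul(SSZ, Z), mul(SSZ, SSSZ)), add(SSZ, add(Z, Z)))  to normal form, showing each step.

  start: add(add(mul(SSZ, Z), mul(SSZ, SSSZ)), add(SSZ, add(Z, Z)))
  [1] add(add(add(Z, mul(SZ, Z)), mul(SSZ, SSSZ)), add(SSZ, add(Z, Z)))
  [2] add(add(mul(SZ, Z), mul(SSZ, SSSZ)), add(SSZ, add(Z, Z)))
  [3] add(add(add(Z, mul(Z, Z)), mul(SSZ, SSSZ)), add(SSZ, add(Z, Z)))
  [4] add(add(mul(Z, Z), mul(SSZ, SSSZ)), add(SSZ, add(Z, Z)))
  [5] add(add(Z, mul(SSZ, SSSZ)), add(SSZ, add(Z, Z)))
  [6] add(mul(SSZ, SSSZ), add(SSZ, add(Z, Z)))
  [7] add(add(SSSZ, mul(SZ, SSSZ)), add(SSZ, add(Z, Z)))
  [8] add(S(add(SSZ, mul(SZ, SSSZ))), add(SSZ, add(Z, Z)))
  [9] S(add(add(SSZ, mul(SZ, SSSZ)), add(SSZ, add(Z, Z))))
  [10] S(add(S(add(SZ, mul(SZ, SSSZ))), add(SSZ, add(Z, Z))))
  [11] S(S(add(add(SZ, mul(SZ, SSSZ)), add(SSZ, add(Z, Z)))))
  [12] S(S(add(S(add(Z, mul(SZ, SSSZ))), add(SSZ, add(Z, Z)))))
  [13] S(S(S(add(add(Z, mul(SZ, SSSZ)), add(SSZ, add(Z, Z))))))
  [14] S(S(S(add(mul(SZ, SSSZ), add(SSZ, add(Z, Z))))))
  [15] S(S(S(add(add(SSSZ, mul(Z, SSSZ)), add(SSZ, add(Z, Z))))))
  [16] S(S(S(add(S(add(SSZ, mul(Z, SSSZ))), add(SSZ, add(Z, Z))))))
  [17] S(S(S(S(add(add(SSZ, mul(Z, SSSZ)), add(SSZ, add(Z, Z)))))))
  [18] S(S(S(S(add(S(add(SZ, mul(Z, SSSZ))), add(SSZ, add(Z, Z)))))))
  [19] S(S(S(S(S(add(add(SZ, mul(Z, SSSZ)), add(SSZ, add(Z, Z))))))))
  [20] S(S(S(S(S(add(S(add(Z, mul(Z, SSSZ))), add(SSZ, add(Z, Z))))))))
  [21] S(S(S(S(S(S(add(add(Z, mul(Z, SSSZ)), add(SSZ, add(Z, Z)))))))))
  [22] S(S(S(S(S(S(add(mul(Z, SSSZ), add(SSZ, add(Z, Z)))))))))
  [23] S(S(S(S(S(S(add(Z, add(SSZ, add(Z, Z)))))))))
  [24] S(S(S(S(S(S(add(SSZ, add(Z, Z))))))))
  [25] S(S(S(S(S(S(S(add(SZ, add(Z, Z)))))))))
  [26] S(S(S(S(S(S(S(S(add(Z, add(Z, Z))))))))))
  [27] S(S(S(S(S(S(S(S(add(Z, Z)))))))))
  [28] S^8(Z)

Answer: normal form = S^8(Z)  (in 28 steps)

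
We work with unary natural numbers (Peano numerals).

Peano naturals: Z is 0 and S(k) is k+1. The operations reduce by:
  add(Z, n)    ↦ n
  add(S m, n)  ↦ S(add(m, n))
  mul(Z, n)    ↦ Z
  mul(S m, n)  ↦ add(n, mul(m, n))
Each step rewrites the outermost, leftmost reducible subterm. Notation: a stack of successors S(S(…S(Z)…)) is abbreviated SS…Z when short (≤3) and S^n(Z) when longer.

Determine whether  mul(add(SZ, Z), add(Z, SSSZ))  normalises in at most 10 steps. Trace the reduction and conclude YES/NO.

  start: mul(add(SZ, Z), add(Z, SSSZ))
  step 1: mul(S(add(Z, Z)), add(Z, SSSZ))
  step 2: add(add(Z, SSSZ), mul(add(Z, Z), add(Z, SSSZ)))
  step 3: add(SSSZ, mul(add(Z, Z), add(Z, SSSZ)))
  step 4: S(add(SSZ, mul(add(Z, Z), add(Z, SSSZ))))
  step 5: S(S(add(SZ, mul(add(Z, Z), add(Z, SSSZ)))))
  step 6: S(S(S(add(Z, mul(add(Z, Z), add(Z, SSSZ))))))
  step 7: S(S(S(mul(add(Z, Z), add(Z, SSSZ)))))
  step 8: S(S(S(mul(Z, add(Z, SSSZ)))))
  step 9: SSSZ

Answer: YES — reaches normal form SSSZ in 9 ≤ 10 steps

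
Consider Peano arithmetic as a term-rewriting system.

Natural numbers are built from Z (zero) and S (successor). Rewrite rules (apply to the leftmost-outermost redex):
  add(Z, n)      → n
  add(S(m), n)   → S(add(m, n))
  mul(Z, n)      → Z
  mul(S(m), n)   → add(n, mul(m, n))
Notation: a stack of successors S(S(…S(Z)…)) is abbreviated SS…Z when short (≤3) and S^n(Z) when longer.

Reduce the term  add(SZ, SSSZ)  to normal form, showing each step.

Answer: normal form = S^4(Z)  (in 2 steps)

Derivation:
  start: add(SZ, SSSZ)
  step 1: S(add(Z, SSSZ))
  step 2: S^4(Z)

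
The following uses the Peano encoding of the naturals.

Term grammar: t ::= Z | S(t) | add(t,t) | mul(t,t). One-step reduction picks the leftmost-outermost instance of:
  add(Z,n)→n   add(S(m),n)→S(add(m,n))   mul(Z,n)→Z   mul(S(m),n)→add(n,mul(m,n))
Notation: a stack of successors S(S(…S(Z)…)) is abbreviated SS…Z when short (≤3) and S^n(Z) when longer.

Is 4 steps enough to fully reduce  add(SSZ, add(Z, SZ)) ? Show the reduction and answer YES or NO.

Answer: YES — reaches normal form SSSZ in 4 ≤ 4 steps

Derivation:
  start: add(SSZ, add(Z, SZ))
  step 1: S(add(SZ, add(Z, SZ)))
  step 2: S(S(add(Z, add(Z, SZ))))
  step 3: S(S(add(Z, SZ)))
  step 4: SSSZ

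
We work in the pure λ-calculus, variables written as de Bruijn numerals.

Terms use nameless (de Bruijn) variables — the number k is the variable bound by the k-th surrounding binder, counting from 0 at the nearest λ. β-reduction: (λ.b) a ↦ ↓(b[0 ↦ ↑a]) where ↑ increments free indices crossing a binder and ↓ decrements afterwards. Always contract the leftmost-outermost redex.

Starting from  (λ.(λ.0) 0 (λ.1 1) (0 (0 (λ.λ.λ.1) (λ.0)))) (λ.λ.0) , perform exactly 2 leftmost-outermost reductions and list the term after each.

Answer: after 2 steps: (λ.λ.0) (λ.(λ.λ.0) (λ.λ.0)) ((λ.λ.0) ((λ.λ.0) (λ.λ.λ.1) (λ.0)))

Derivation:
  start: (λ.(λ.0) 0 (λ.1 1) (0 (0 (λ.λ.λ.1) (λ.0)))) (λ.λ.0)
  step 1: (λ.0) (λ.λ.0) (λ.(λ.λ.0) (λ.λ.0)) ((λ.λ.0) ((λ.λ.0) (λ.λ.λ.1) (λ.0)))
  step 2: (λ.λ.0) (λ.(λ.λ.0) (λ.λ.0)) ((λ.λ.0) ((λ.λ.0) (λ.λ.λ.1) (λ.0)))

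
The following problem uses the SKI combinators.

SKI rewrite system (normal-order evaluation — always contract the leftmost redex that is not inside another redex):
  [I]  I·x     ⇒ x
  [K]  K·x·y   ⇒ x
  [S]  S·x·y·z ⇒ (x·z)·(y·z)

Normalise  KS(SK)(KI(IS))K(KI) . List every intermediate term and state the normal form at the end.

Answer: normal form = I  (in 5 steps)

Reduction:
  start: KS(SK)(KI(IS))K(KI)
  →1  S(KI(IS))K(KI)
  →2  KI(IS)(KI)(K(KI))
  →3  I(KI)(K(KI))
  →4  KI(K(KI))
  →5  I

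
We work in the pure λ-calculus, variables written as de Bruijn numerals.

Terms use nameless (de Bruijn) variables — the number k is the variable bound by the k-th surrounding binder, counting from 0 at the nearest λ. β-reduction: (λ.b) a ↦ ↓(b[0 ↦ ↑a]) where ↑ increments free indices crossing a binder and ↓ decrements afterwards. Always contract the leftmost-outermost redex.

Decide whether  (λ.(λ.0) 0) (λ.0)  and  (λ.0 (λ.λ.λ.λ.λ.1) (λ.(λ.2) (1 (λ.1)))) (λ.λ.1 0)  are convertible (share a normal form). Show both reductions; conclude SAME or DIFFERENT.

Answer: DIFFERENT — A ⇓ λ.0, B ⇓ λ.λ.λ.λ.1

Derivation:
Term A:
  start: (λ.(λ.0) 0) (λ.0)
  step 1: (λ.0) (λ.0)
  step 2: λ.0

Term B:
  start: (λ.0 (λ.λ.λ.λ.λ.1) (λ.(λ.2) (1 (λ.1)))) (λ.λ.1 0)
  step 1: (λ.λ.1 0) (λ.λ.λ.λ.λ.1) (λ.(λ.λ.λ.1 0) ((λ.λ.1 0) (λ.1)))
  step 2: (λ.(λ.λ.λ.λ.λ.1) 0) (λ.(λ.λ.λ.1 0) ((λ.λ.1 0) (λ.1)))
  step 3: (λ.λ.λ.λ.λ.1) (λ.(λ.λ.λ.1 0) ((λ.λ.1 0) (λ.1)))
  step 4: λ.λ.λ.λ.1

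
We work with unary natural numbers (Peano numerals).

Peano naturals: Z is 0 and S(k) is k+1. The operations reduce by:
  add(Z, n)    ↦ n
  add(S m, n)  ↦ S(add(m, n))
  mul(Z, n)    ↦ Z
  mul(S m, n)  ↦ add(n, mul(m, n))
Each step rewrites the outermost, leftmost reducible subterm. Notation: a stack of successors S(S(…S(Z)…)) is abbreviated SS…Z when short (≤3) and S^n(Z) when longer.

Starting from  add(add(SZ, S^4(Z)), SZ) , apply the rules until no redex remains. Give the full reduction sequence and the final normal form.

  start: add(add(SZ, S^4(Z)), SZ)
  [1] add(S(add(Z, S^4(Z))), SZ)
  [2] S(add(add(Z, S^4(Z)), SZ))
  [3] S(add(S^4(Z), SZ))
  [4] S(S(add(SSSZ, SZ)))
  [5] S(S(S(add(SSZ, SZ))))
  [6] S(S(S(S(add(SZ, SZ)))))
  [7] S(S(S(S(S(add(Z, SZ))))))
  [8] S^6(Z)

Answer: normal form = S^6(Z)  (in 8 steps)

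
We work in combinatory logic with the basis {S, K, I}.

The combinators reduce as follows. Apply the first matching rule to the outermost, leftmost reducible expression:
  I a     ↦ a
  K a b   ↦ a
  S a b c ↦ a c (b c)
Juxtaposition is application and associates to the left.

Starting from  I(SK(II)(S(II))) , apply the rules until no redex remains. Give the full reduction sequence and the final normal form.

  start: I(SK(II)(S(II)))
  →1  SK(II)(S(II))
  →2  K(S(II))(II(S(II)))
  →3  S(II)
  →4  SI

Answer: normal form = SI  (in 4 steps)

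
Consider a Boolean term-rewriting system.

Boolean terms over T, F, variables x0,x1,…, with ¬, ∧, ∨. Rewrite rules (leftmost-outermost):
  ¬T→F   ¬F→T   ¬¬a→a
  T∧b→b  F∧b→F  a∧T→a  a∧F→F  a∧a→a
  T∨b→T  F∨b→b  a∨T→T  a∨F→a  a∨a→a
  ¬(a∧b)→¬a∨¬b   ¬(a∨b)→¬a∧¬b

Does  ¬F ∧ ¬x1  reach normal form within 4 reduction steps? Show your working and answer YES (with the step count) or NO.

Answer: YES — reaches normal form ¬x1 in 2 ≤ 4 steps

Working:
  start: ¬F ∧ ¬x1
  [1] T ∧ ¬x1
  [2] ¬x1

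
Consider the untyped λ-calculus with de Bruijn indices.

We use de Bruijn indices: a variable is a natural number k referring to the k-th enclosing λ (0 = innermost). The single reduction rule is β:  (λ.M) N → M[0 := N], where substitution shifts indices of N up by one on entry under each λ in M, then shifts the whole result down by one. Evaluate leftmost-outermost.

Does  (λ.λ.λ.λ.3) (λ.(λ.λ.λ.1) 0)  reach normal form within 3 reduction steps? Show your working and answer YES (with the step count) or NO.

  start: (λ.λ.λ.λ.3) (λ.(λ.λ.λ.1) 0)
  step 1: λ.λ.λ.λ.(λ.λ.λ.1) 0
  step 2: λ.λ.λ.λ.λ.λ.1

Answer: YES — reaches normal form λ.λ.λ.λ.λ.λ.1 in 2 ≤ 3 steps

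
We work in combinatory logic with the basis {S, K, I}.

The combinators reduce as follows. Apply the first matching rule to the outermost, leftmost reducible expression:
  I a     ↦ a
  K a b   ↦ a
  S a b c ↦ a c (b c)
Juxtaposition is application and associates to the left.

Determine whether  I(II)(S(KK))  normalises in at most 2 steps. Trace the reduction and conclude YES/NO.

Answer: NO — after 2 steps the term is I(S(KK)), not yet normal

Derivation:
  start: I(II)(S(KK))
  →1  II(S(KK))
  →2  I(S(KK))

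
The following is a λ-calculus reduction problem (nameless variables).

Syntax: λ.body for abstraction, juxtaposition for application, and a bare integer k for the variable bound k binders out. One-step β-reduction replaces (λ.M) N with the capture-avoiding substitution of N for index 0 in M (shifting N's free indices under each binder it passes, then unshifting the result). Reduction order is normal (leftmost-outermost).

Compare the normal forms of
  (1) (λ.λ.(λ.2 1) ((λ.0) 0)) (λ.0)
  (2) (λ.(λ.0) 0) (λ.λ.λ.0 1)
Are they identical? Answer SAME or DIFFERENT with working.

Answer: DIFFERENT — A ⇓ λ.0, B ⇓ λ.λ.λ.0 1

Reduction:
Term A:
  start: (λ.λ.(λ.2 1) ((λ.0) 0)) (λ.0)
  [1] λ.(λ.(λ.0) 1) ((λ.0) 0)
  [2] λ.(λ.0) 0
  [3] λ.0

Term B:
  start: (λ.(λ.0) 0) (λ.λ.λ.0 1)
  [1] (λ.0) (λ.λ.λ.0 1)
  [2] λ.λ.λ.0 1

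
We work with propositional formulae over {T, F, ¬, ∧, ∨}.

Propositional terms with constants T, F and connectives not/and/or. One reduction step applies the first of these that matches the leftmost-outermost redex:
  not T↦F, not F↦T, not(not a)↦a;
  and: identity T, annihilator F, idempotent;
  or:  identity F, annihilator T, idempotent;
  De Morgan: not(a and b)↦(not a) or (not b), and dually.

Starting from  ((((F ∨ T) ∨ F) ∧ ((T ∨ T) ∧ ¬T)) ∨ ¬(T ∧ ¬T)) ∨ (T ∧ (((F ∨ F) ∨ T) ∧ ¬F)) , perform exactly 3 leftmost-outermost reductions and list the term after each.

Answer: after 3 steps: (((T ∨ T) ∧ ¬T) ∨ ¬(T ∧ ¬T)) ∨ (T ∧ (((F ∨ F) ∨ T) ∧ ¬F))

Working:
  start: ((((F ∨ T) ∨ F) ∧ ((T ∨ T) ∧ ¬T)) ∨ ¬(T ∧ ¬T)) ∨ (T ∧ (((F ∨ F) ∨ T) ∧ ¬F))
  [1] (((F ∨ T) ∧ ((T ∨ T) ∧ ¬T)) ∨ ¬(T ∧ ¬T)) ∨ (T ∧ (((F ∨ F) ∨ T) ∧ ¬F))
  [2] ((T ∧ ((T ∨ T) ∧ ¬T)) ∨ ¬(T ∧ ¬T)) ∨ (T ∧ (((F ∨ F) ∨ T) ∧ ¬F))
  [3] (((T ∨ T) ∧ ¬T) ∨ ¬(T ∧ ¬T)) ∨ (T ∧ (((F ∨ F) ∨ T) ∧ ¬F))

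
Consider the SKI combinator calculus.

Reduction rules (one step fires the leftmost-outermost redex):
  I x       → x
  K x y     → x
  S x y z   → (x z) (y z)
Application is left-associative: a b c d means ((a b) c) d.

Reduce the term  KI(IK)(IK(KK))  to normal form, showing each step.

Answer: normal form = K(KK)  (in 3 steps)

Derivation:
  start: KI(IK)(IK(KK))
  [1] I(IK(KK))
  [2] IK(KK)
  [3] K(KK)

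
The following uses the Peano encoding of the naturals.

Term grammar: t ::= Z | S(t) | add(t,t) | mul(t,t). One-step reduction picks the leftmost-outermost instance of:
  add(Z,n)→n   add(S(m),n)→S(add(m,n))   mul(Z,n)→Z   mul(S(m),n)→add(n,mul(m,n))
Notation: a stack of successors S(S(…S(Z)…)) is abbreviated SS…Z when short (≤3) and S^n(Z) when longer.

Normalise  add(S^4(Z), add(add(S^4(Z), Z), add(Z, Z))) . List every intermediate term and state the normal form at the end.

Answer: normal form = S^8(Z)  (in 16 steps)

Working:
  start: add(S^4(Z), add(add(S^4(Z), Z), add(Z, Z)))
  →1  S(add(SSSZ, add(add(S^4(Z), Z), add(Z, Z))))
  →2  S(S(add(SSZ, add(add(S^4(Z), Z), add(Z, Z)))))
  →3  S(S(S(add(SZ, add(add(S^4(Z), Z), add(Z, Z))))))
  →4  S(S(S(S(add(Z, add(add(S^4(Z), Z), add(Z, Z)))))))
  →5  S(S(S(S(add(add(S^4(Z), Z), add(Z, Z))))))
  →6  S(S(S(S(add(S(add(SSSZ, Z)), add(Z, Z))))))
  →7  S(S(S(S(S(add(add(SSSZ, Z), add(Z, Z)))))))
  →8  S(S(S(S(S(add(S(add(SSZ, Z)), add(Z, Z)))))))
  →9  S(S(S(S(S(S(add(add(SSZ, Z), add(Z, Z))))))))
  →10  S(S(S(S(S(S(add(S(add(SZ, Z)), add(Z, Z))))))))
  →11  S(S(S(S(S(S(S(add(add(SZ, Z), add(Z, Z)))))))))
  →12  S(S(S(S(S(S(S(add(S(add(Z, Z)), add(Z, Z)))))))))
  →13  S(S(S(S(S(S(S(S(add(add(Z, Z), add(Z, Z))))))))))
  →14  S(S(S(S(S(S(S(S(add(Z, add(Z, Z))))))))))
  →15  S(S(S(S(S(S(S(S(add(Z, Z)))))))))
  →16  S^8(Z)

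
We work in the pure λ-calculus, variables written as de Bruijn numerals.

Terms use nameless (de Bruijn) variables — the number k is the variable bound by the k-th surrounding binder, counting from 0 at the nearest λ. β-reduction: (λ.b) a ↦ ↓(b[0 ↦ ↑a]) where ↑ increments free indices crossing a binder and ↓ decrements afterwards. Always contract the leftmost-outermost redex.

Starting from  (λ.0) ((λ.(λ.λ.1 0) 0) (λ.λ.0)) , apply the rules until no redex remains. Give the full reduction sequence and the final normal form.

  start: (λ.0) ((λ.(λ.λ.1 0) 0) (λ.λ.0))
  [1] (λ.(λ.λ.1 0) 0) (λ.λ.0)
  [2] (λ.λ.1 0) (λ.λ.0)
  [3] λ.(λ.λ.0) 0
  [4] λ.λ.0

Answer: normal form = λ.λ.0  (in 4 steps)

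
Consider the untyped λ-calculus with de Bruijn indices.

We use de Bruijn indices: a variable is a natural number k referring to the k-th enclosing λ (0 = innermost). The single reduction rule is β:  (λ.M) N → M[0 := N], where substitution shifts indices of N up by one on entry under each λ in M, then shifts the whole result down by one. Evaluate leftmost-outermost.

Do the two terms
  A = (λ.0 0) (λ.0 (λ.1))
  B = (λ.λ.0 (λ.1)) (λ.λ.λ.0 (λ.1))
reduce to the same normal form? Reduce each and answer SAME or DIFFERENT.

Answer: SAME — A ⇓ λ.0 (λ.1), B ⇓ λ.0 (λ.1)

Derivation:
Term A:
  start: (λ.0 0) (λ.0 (λ.1))
  →1  (λ.0 (λ.1)) (λ.0 (λ.1))
  →2  (λ.0 (λ.1)) (λ.λ.0 (λ.1))
  →3  (λ.λ.0 (λ.1)) (λ.λ.λ.0 (λ.1))
  →4  λ.0 (λ.1)

Term B:
  start: (λ.λ.0 (λ.1)) (λ.λ.λ.0 (λ.1))
  →1  λ.0 (λ.1)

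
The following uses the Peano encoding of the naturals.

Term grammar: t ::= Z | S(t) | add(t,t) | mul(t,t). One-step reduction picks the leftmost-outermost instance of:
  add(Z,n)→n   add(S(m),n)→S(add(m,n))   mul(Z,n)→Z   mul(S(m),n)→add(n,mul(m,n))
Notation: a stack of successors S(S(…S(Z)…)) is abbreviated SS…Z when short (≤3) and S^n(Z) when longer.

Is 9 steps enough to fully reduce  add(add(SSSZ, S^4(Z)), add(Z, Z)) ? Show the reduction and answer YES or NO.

  start: add(add(SSSZ, S^4(Z)), add(Z, Z))
  →1  add(S(add(SSZ, S^4(Z))), add(Z, Z))
  →2  S(add(add(SSZ, S^4(Z)), add(Z, Z)))
  →3  S(add(S(add(SZ, S^4(Z))), add(Z, Z)))
  →4  S(S(add(add(SZ, S^4(Z)), add(Z, Z))))
  →5  S(S(add(S(add(Z, S^4(Z))), add(Z, Z))))
  →6  S(S(S(add(add(Z, S^4(Z)), add(Z, Z)))))
  →7  S(S(S(add(S^4(Z), add(Z, Z)))))
  →8  S(S(S(S(add(SSSZ, add(Z, Z))))))
  →9  S(S(S(S(S(add(SSZ, add(Z, Z)))))))

Answer: NO — after 9 steps the term is S(S(S(S(S(add(SSZ, add(Z, Z))))))), not yet normal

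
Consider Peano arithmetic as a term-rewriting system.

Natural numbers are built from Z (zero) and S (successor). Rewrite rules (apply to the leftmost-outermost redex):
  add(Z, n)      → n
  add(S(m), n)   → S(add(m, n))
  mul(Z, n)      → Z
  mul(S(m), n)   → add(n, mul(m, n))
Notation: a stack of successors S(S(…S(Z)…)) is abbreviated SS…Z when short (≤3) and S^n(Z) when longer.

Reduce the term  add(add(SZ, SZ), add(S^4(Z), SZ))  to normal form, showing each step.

  start: add(add(SZ, SZ), add(S^4(Z), SZ))
  [1] add(S(add(Z, SZ)), add(S^4(Z), SZ))
  [2] S(add(add(Z, SZ), add(S^4(Z), SZ)))
  [3] S(add(SZ, add(S^4(Z), SZ)))
  [4] S(S(add(Z, add(S^4(Z), SZ))))
  [5] S(S(add(S^4(Z), SZ)))
  [6] S(S(S(add(SSSZ, SZ))))
  [7] S(S(S(S(add(SSZ, SZ)))))
  [8] S(S(S(S(S(add(SZ, SZ))))))
  [9] S(S(S(S(S(S(add(Z, SZ)))))))
  [10] S^7(Z)

Answer: normal form = S^7(Z)  (in 10 steps)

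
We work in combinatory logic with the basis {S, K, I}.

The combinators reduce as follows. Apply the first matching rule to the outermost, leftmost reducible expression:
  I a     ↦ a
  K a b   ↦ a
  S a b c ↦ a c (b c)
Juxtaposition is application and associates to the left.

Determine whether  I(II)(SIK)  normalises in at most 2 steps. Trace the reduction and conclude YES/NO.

Answer: NO — after 2 steps the term is I(SIK), not yet normal

Reduction:
  start: I(II)(SIK)
  step 1: II(SIK)
  step 2: I(SIK)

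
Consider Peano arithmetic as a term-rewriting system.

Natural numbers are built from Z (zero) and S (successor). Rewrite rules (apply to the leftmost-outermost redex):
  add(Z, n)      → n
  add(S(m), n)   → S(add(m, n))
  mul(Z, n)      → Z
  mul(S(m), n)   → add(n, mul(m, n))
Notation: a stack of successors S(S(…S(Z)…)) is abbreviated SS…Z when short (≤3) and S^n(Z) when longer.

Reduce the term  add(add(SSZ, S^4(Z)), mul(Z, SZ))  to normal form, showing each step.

Answer: normal form = S^6(Z)  (in 11 steps)

Working:
  start: add(add(SSZ, S^4(Z)), mul(Z, SZ))
  step 1: add(S(add(SZ, S^4(Z))), mul(Z, SZ))
  step 2: S(add(add(SZ, S^4(Z)), mul(Z, SZ)))
  step 3: S(add(S(add(Z, S^4(Z))), mul(Z, SZ)))
  step 4: S(S(add(add(Z, S^4(Z)), mul(Z, SZ))))
  step 5: S(S(add(S^4(Z), mul(Z, SZ))))
  step 6: S(S(S(add(SSSZ, mul(Z, SZ)))))
  step 7: S(S(S(S(add(SSZ, mul(Z, SZ))))))
  step 8: S(S(S(S(S(add(SZ, mul(Z, SZ)))))))
  step 9: S(S(S(S(S(S(add(Z, mul(Z, SZ))))))))
  step 10: S(S(S(S(S(S(mul(Z, SZ)))))))
  step 11: S^6(Z)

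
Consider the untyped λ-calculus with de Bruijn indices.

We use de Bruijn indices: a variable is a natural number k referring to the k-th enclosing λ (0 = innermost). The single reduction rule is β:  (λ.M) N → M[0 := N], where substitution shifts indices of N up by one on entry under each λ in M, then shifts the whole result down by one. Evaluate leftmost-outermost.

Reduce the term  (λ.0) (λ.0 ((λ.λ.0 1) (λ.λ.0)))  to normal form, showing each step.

  start: (λ.0) (λ.0 ((λ.λ.0 1) (λ.λ.0)))
  →1  λ.0 ((λ.λ.0 1) (λ.λ.0))
  →2  λ.0 (λ.0 (λ.λ.0))

Answer: normal form = λ.0 (λ.0 (λ.λ.0))  (in 2 steps)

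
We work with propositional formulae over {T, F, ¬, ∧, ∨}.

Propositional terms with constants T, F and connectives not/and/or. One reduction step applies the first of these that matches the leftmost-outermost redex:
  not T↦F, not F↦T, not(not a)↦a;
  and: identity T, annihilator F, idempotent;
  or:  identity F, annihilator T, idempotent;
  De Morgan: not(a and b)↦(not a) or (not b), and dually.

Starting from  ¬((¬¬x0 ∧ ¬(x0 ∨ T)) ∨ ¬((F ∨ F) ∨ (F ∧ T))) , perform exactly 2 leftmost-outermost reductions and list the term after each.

  start: ¬((¬¬x0 ∧ ¬(x0 ∨ T)) ∨ ¬((F ∨ F) ∨ (F ∧ T)))
  →1  ¬(¬¬x0 ∧ ¬(x0 ∨ T)) ∧ ¬¬((F ∨ F) ∨ (F ∧ T))
  →2  (¬¬¬x0 ∨ ¬¬(x0 ∨ T)) ∧ ¬¬((F ∨ F) ∨ (F ∧ T))

Answer: after 2 steps: (¬¬¬x0 ∨ ¬¬(x0 ∨ T)) ∧ ¬¬((F ∨ F) ∨ (F ∧ T))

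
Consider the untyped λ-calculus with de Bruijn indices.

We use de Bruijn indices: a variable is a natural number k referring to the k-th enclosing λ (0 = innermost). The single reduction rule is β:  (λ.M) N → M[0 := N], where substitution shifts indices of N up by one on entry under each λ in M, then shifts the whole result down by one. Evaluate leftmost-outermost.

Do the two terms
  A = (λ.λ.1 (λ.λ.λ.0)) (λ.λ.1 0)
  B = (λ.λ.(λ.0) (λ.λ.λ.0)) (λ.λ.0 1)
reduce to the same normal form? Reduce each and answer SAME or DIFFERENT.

Term A:
  start: (λ.λ.1 (λ.λ.λ.0)) (λ.λ.1 0)
  step 1: λ.(λ.λ.1 0) (λ.λ.λ.0)
  step 2: λ.λ.(λ.λ.λ.0) 0
  step 3: λ.λ.λ.λ.0

Term B:
  start: (λ.λ.(λ.0) (λ.λ.λ.0)) (λ.λ.0 1)
  step 1: λ.(λ.0) (λ.λ.λ.0)
  step 2: λ.λ.λ.λ.0

Answer: SAME — A ⇓ λ.λ.λ.λ.0, B ⇓ λ.λ.λ.λ.0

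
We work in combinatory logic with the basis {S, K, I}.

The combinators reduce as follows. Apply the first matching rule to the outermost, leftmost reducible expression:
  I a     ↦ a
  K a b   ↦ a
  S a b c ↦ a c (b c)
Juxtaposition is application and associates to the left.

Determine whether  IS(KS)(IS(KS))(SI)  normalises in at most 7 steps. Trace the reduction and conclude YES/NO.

  start: IS(KS)(IS(KS))(SI)
  [1] S(KS)(IS(KS))(SI)
  [2] KS(SI)(IS(KS)(SI))
  [3] S(IS(KS)(SI))
  [4] S(S(KS)(SI))

Answer: YES — reaches normal form S(S(KS)(SI)) in 4 ≤ 7 steps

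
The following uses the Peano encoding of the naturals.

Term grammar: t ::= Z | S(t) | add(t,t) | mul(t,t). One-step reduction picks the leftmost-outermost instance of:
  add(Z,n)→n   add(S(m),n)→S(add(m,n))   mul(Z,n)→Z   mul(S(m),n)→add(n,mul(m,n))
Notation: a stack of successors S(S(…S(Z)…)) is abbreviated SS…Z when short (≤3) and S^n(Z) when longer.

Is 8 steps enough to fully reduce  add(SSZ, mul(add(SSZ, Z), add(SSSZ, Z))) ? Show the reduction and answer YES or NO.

  start: add(SSZ, mul(add(SSZ, Z), add(SSSZ, Z)))
  [1] S(add(SZ, mul(add(SSZ, Z), add(SSSZ, Z))))
  [2] S(S(add(Z, mul(add(SSZ, Z), add(SSSZ, Z)))))
  [3] S(S(mul(add(SSZ, Z), add(SSSZ, Z))))
  [4] S(S(mul(S(add(SZ, Z)), add(SSSZ, Z))))
  [5] S(S(add(add(SSSZ, Z), mul(add(SZ, Z), add(SSSZ, Z)))))
  [6] S(S(add(S(add(SSZ, Z)), mul(add(SZ, Z), add(SSSZ, Z)))))
  [7] S(S(S(add(add(SSZ, Z), mul(add(SZ, Z), add(SSSZ, Z))))))
  [8] S(S(S(add(S(add(SZ, Z)), mul(add(SZ, Z), add(SSSZ, Z))))))

Answer: NO — after 8 steps the term is S(S(S(add(S(add(SZ, Z)), mul(add(SZ, Z), add(SSSZ, Z)))))), not yet normal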